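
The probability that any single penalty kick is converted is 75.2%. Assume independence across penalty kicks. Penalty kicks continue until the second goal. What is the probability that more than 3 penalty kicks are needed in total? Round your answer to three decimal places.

0.154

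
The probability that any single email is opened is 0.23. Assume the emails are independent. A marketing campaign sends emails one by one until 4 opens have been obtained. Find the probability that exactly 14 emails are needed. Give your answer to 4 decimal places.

0.0586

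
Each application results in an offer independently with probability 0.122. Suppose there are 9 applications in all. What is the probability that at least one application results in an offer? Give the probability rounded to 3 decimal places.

0.690

P(at least one) = 1 − P(none) = 1 − (1 − 0.122)^9
= 1 − 0.31006 = 0.68994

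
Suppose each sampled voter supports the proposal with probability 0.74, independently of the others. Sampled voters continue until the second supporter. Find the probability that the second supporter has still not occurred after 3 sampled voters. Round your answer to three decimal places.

Needing more than 3 sampled voters ⇔ fewer than 2 successes in the first 3. With X ~ Binomial(3, 0.74), P(Y > 3) = P(X ≤ 1).
  k=0: C(3,0)·0.74^0·0.26^3 = 0.01758
  k=1: C(3,1)·0.74^1·0.26^2 = 0.15007
P(X ≤ 1) = 0.16765

0.168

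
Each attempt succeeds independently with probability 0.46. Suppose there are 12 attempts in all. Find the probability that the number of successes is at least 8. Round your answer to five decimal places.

X ~ Binomial(12, 0.46); P(X ≥ 8) = Σ C(12,k) p^k (1−p)^(12−k) over k:
  k=8: C(12,8)·0.46^8·0.54^4 = 0.0843807
  k=9: C(12,9)·0.46^9·0.54^3 = 0.0319466
  k=10: C(12,10)·0.46^10·0.54^2 = 0.0081641
  k=11: C(12,11)·0.46^11·0.54^1 = 0.0012645
  k=12: C(12,12)·0.46^12·0.54^0 = 0.0000898
Total = 0.1258456

0.12585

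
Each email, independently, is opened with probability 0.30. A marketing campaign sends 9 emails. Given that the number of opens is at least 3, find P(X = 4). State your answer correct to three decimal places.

X ~ Binomial(9, 0.30). Want P(X=4 | X≥3) = P(X=4) / P(X≥3).
P(X=4) = C(9,4)·0.30^4·0.70^5 = 0.17153
P(X≥3) = 1 − 0.04035 − 0.15565 − 0.26683 = 0.53717
Ratio = 0.17153 / 0.53717 = 0.31933

0.319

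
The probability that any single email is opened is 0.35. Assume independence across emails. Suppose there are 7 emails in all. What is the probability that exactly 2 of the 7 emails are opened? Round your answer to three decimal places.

X ~ Binomial(n=7, p=0.35).
P(X=2) = C(7,2) · p^2 · (1−p)^5
= 21 · 0.1225 · 0.11603 = 0.29848

0.298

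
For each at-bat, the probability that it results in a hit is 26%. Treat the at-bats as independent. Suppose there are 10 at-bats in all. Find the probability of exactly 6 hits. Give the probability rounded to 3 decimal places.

X ~ Binomial(n=10, p=0.26).
P(X=6) = C(10,6) · p^6 · (1−p)^4
= 210 · 0.00030892 · 0.29987 = 0.01945

0.019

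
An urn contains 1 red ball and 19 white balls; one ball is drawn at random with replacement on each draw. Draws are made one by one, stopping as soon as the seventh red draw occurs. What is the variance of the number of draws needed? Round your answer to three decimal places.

Y = total draws until the seventh success; negative binomial with r=7, p=0.05.
Var(Y) = r(1−p)/p² = 7·0.95 / 0.05² = 2660.00000

2660.000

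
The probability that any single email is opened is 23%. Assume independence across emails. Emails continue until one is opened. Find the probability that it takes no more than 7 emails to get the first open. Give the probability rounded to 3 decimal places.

0.840

Y = number of emails to the first success; geometric, p = 0.23.
P(Y ≤ 7) = 1 − (1−p)^7 = 1 − 0.16049 = 0.83951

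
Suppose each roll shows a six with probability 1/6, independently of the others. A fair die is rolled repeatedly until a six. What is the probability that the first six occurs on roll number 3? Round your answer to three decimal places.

Geometric (trials to first success), p = 0.166667.
P(Y = 3) = (1−p)^2 · p = 0.69444 · 0.166667 = 0.11574

0.116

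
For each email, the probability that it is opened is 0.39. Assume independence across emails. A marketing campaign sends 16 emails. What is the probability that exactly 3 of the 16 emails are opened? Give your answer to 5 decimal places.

X ~ Binomial(n=16, p=0.39).
P(X=3) = C(16,3) · p^3 · (1−p)^13
= 560 · 0.059319 · 0.0016192 = 0.0537861

0.05379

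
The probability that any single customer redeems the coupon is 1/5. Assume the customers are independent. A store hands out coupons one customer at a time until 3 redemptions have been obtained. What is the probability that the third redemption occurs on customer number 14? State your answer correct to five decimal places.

Y = trial on which the third success occurs; negative binomial, r=3, p=0.20.
P(Y=14) = C(13,2) · p^3 · (1−p)^11
= 78 · 0.008 · 0.085899 = 0.0536012

0.05360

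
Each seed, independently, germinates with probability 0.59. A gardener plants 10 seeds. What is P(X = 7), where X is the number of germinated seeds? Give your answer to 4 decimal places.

0.2058

X ~ Binomial(n=10, p=0.59).
P(X=7) = C(10,7) · p^7 · (1−p)^3
= 120 · 0.024887 · 0.068921 = 0.205824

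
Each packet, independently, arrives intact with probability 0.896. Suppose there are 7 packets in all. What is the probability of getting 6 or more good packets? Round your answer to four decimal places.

0.8403

X ~ Binomial(7, 0.896); P(X ≥ 6) = Σ C(7,k) p^k (1−p)^(7−k) over k:
  k=6: C(7,6)·0.896^6·0.104^1 = 0.376686
  k=7: C(7,7)·0.896^7·0.104^0 = 0.463613
Total = 0.840299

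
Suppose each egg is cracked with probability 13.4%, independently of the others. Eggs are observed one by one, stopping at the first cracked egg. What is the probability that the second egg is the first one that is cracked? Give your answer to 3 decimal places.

0.116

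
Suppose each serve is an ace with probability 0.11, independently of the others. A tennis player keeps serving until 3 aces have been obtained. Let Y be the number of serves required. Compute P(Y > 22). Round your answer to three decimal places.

Needing more than 22 serves ⇔ fewer than 3 successes in the first 22. With X ~ Binomial(22, 0.11), P(Y > 22) = P(X ≤ 2).
  k=0: C(22,0)·0.11^0·0.89^22 = 0.07702
  k=1: C(22,1)·0.11^1·0.89^21 = 0.20941
  k=2: C(22,2)·0.11^2·0.89^20 = 0.27177
P(X ≤ 2) = 0.55820

0.558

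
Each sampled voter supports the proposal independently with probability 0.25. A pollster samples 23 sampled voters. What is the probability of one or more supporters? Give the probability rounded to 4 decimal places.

P(at least one) = 1 − P(none) = 1 − (1 − 0.25)^23
= 1 − 0.001338 = 0.998662

0.9987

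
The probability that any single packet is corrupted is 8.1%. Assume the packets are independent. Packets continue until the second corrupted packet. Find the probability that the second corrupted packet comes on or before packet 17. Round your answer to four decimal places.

Finishing within 17 packets ⇔ at least 2 successes in the first 17. With X ~ Binomial(17, 0.081), P(Y ≤ 17) = 1 − P(X ≤ 1).
  k=0: C(17,0)·0.081^0·0.919^17 = 0.237883
  k=1: C(17,1)·0.081^1·0.919^16 = 0.356436
1 − 0.594320 = 0.405680

0.4057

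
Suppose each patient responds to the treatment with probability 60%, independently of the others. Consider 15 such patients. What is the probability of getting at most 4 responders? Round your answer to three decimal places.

X ~ Binomial(15, 0.60); P(X ≤ 4) = Σ C(15,k) p^k (1−p)^(15−k) over k:
  k=0: C(15,0)·0.60^0·0.40^15 = 0.00000
  k=1: C(15,1)·0.60^1·0.40^14 = 0.00002
  k=2: C(15,2)·0.60^2·0.40^13 = 0.00025
  k=3: C(15,3)·0.60^3·0.40^12 = 0.00165
  k=4: C(15,4)·0.60^4·0.40^11 = 0.00742
Total = 0.00935

0.009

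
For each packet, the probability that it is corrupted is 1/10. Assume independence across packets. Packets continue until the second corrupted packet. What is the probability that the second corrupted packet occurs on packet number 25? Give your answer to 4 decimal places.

Y = trial on which the second success occurs; negative binomial, r=2, p=0.10.
P(Y=25) = C(24,1) · p^2 · (1−p)^23
= 24 · 0.01 · 0.088629 = 0.021271

0.0213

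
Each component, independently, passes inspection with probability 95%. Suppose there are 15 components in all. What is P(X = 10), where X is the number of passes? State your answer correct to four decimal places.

X ~ Binomial(n=15, p=0.95).
P(X=10) = C(15,10) · p^10 · (1−p)^5
= 3003 · 0.59874 · 3.125e-07 = 0.000562

0.0006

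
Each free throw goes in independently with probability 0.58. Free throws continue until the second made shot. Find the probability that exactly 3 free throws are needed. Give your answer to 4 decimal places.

Y = trial on which the second success occurs; negative binomial, r=2, p=0.58.
P(Y=3) = C(2,1) · p^2 · (1−p)^1
= 2 · 0.3364 · 0.42 = 0.282576

0.2826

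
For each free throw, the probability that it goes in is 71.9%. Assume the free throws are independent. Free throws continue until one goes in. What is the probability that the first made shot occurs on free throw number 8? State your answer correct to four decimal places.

0.0001

Geometric (trials to first success), p = 0.719.
P(Y = 8) = (1−p)^7 · p = 0.00013834 · 0.719 = 0.000099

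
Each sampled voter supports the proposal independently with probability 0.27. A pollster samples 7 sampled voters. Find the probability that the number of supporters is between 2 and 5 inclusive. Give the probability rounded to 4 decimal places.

X ~ Binomial(7, 0.27); P(2 ≤ X ≤ 5) = Σ C(7,k) p^k (1−p)^(7−k) over k:
  k=2: C(7,2)·0.27^2·0.73^5 = 0.317367
  k=3: C(7,3)·0.27^3·0.73^4 = 0.195637
  k=4: C(7,4)·0.27^4·0.73^3 = 0.072359
  k=5: C(7,5)·0.27^5·0.73^2 = 0.016058
Total = 0.601420

0.6014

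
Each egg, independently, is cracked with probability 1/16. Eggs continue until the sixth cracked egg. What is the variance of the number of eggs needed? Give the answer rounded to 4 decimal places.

1440.0000

Y = total eggs until the sixth success; negative binomial with r=6, p=0.0625.
Var(Y) = r(1−p)/p² = 6·0.9375 / 0.0625² = 1440.000000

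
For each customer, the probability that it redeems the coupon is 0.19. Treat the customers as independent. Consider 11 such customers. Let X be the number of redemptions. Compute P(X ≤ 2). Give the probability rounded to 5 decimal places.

X ~ Binomial(11, 0.19); P(X ≤ 2) = Σ C(11,k) p^k (1−p)^(11−k) over k:
  k=0: C(11,0)·0.19^0·0.81^11 = 0.0984771
  k=1: C(11,1)·0.19^1·0.81^10 = 0.2540952
  k=2: C(11,2)·0.19^2·0.81^9 = 0.2980129
Total = 0.6505852

0.65059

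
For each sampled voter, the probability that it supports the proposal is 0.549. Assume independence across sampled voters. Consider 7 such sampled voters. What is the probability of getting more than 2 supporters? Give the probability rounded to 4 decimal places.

X ~ Binomial(7, 0.549); P(X ≥ 3) = Σ C(7,k) p^k (1−p)^(7−k) over k:
  k=3: C(7,3)·0.549^3·0.451^4 = 0.239602
  k=4: C(7,4)·0.549^4·0.451^3 = 0.291667
  k=5: C(7,5)·0.549^5·0.451^2 = 0.213027
  k=6: C(7,6)·0.549^6·0.451^1 = 0.086439
  k=7: C(7,7)·0.549^7·0.451^0 = 0.015032
Total = 0.845766

0.8458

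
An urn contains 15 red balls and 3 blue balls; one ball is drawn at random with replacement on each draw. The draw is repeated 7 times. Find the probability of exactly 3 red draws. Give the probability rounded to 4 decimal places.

0.0156

X ~ Binomial(n=7, p=0.833333).
P(X=3) = C(7,3) · p^3 · (1−p)^4
= 35 · 0.5787 · 0.0007716 = 0.015629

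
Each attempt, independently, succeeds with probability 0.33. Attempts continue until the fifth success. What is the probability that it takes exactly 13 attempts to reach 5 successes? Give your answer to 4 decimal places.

Y = trial on which the fifth success occurs; negative binomial, r=5, p=0.33.
P(Y=13) = C(12,4) · p^5 · (1−p)^8
= 495 · 0.0039135 · 0.040607 = 0.078664

0.0787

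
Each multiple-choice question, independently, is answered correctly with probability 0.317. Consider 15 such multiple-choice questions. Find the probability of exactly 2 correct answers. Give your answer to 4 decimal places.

0.0743

X ~ Binomial(n=15, p=0.317).
P(X=2) = C(15,2) · p^2 · (1−p)^13
= 105 · 0.10049 · 0.0070383 = 0.074264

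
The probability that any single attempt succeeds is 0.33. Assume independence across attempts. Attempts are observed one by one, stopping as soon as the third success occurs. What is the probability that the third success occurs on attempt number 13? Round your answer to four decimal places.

0.0432

Y = trial on which the third success occurs; negative binomial, r=3, p=0.33.
P(Y=13) = C(12,2) · p^3 · (1−p)^10
= 66 · 0.035937 · 0.018228 = 0.043235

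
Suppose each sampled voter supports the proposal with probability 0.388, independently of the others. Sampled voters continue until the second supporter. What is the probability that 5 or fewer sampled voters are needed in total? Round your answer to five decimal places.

Finishing within 5 sampled voters ⇔ at least 2 successes in the first 5. With X ~ Binomial(5, 0.388), P(Y ≤ 5) = 1 − P(X ≤ 1).
  k=0: C(5,0)·0.388^0·0.612^5 = 0.0858533
  k=1: C(5,1)·0.388^1·0.612^4 = 0.2721494
1 − 0.3580027 = 0.6419973

0.64200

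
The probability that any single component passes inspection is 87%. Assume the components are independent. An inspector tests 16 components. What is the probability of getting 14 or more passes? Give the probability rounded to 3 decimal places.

0.654

X ~ Binomial(16, 0.87); P(X ≥ 14) = Σ C(16,k) p^k (1−p)^(16−k) over k:
  k=14: C(16,14)·0.87^14·0.13^2 = 0.28863
  k=15: C(16,15)·0.87^15·0.13^1 = 0.25754
  k=16: C(16,16)·0.87^16·0.13^0 = 0.10772
Total = 0.65389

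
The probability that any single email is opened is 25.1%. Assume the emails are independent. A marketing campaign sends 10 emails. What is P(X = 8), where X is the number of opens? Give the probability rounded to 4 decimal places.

0.0004

X ~ Binomial(n=10, p=0.251).
P(X=8) = C(10,8) · p^8 · (1−p)^2
= 45 · 1.5754e-05 · 0.561 = 0.000398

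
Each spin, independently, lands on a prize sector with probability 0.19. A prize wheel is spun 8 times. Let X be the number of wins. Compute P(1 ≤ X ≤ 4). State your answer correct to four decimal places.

X ~ Binomial(8, 0.19); P(1 ≤ X ≤ 4) = Σ C(8,k) p^k (1−p)^(8−k) over k:
  k=1: C(8,1)·0.19^1·0.81^7 = 0.347727
  k=2: C(8,2)·0.19^2·0.81^6 = 0.285480
  k=3: C(8,3)·0.19^3·0.81^5 = 0.133929
  k=4: C(8,4)·0.19^4·0.81^4 = 0.039269
Total = 0.806405

0.8064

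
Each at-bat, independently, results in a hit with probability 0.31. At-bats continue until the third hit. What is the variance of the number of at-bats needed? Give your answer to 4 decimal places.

Y = total at-bats until the third success; negative binomial with r=3, p=0.31.
Var(Y) = r(1−p)/p² = 3·0.69 / 0.31² = 21.540062

21.5401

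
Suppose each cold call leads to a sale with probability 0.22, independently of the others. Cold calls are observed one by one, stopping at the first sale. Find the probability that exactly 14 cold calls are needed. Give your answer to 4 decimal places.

0.0087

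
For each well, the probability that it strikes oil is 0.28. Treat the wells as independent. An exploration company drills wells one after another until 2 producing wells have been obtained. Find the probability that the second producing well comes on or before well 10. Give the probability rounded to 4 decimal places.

Finishing within 10 wells ⇔ at least 2 successes in the first 10. With X ~ Binomial(10, 0.28), P(Y ≤ 10) = 1 − P(X ≤ 1).
  k=0: C(10,0)·0.28^0·0.72^10 = 0.037439
  k=1: C(10,1)·0.28^1·0.72^9 = 0.145596
1 − 0.183035 = 0.816965

0.8170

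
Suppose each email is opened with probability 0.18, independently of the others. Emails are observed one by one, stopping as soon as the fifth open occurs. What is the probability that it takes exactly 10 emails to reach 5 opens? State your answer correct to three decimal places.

0.009

Y = trial on which the fifth success occurs; negative binomial, r=5, p=0.18.
P(Y=10) = C(9,4) · p^5 · (1−p)^5
= 126 · 0.00018896 · 0.37074 = 0.00883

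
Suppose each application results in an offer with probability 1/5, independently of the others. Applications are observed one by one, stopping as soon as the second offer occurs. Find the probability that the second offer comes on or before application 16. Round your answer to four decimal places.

0.8593

Finishing within 16 applications ⇔ at least 2 successes in the first 16. With X ~ Binomial(16, 0.20), P(Y ≤ 16) = 1 − P(X ≤ 1).
  k=0: C(16,0)·0.20^0·0.80^16 = 0.028147
  k=1: C(16,1)·0.20^1·0.80^15 = 0.112590
1 − 0.140737 = 0.859263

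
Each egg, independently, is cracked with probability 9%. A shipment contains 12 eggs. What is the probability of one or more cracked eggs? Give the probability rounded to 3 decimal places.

0.678

P(at least one) = 1 − P(none) = 1 − (1 − 0.09)^12
= 1 − 0.32248 = 0.67752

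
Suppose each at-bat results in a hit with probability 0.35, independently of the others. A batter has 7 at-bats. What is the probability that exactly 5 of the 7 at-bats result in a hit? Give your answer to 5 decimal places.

X ~ Binomial(n=7, p=0.35).
P(X=5) = C(7,5) · p^5 · (1−p)^2
= 21 · 0.0052522 · 0.4225 = 0.0466000

0.04660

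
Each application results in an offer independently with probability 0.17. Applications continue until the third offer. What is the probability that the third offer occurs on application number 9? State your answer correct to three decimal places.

Y = trial on which the third success occurs; negative binomial, r=3, p=0.17.
P(Y=9) = C(8,2) · p^3 · (1−p)^6
= 28 · 0.004913 · 0.32694 = 0.04498

0.045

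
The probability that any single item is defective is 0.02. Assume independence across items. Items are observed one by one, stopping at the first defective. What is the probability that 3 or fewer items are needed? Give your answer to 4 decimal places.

Y = number of items to the first success; geometric, p = 0.02.
P(Y ≤ 3) = 1 − (1−p)^3 = 1 − 0.941192 = 0.058808

0.0588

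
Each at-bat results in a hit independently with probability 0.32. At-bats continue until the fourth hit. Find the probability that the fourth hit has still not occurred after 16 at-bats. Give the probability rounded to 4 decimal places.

Needing more than 16 at-bats ⇔ fewer than 4 successes in the first 16. With X ~ Binomial(16, 0.32), P(Y > 16) = P(X ≤ 3).
  k=0: C(16,0)·0.32^0·0.68^16 = 0.002090
  k=1: C(16,1)·0.32^1·0.68^15 = 0.015736
  k=2: C(16,2)·0.32^2·0.68^14 = 0.055540
  k=3: C(16,3)·0.32^3·0.68^13 = 0.121970
P(X ≤ 3) = 0.195337

0.1953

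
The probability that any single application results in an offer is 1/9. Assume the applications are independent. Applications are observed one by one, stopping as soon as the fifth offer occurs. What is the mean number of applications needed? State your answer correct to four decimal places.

Y = total applications until the fifth success; negative binomial with r=5, p=0.111111.
E[Y] = r / p = 5 / 0.111111 = 45.000000

45.0000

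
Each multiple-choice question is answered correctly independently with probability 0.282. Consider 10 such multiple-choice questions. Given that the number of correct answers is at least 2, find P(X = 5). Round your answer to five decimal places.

0.10451

X ~ Binomial(10, 0.282). Want P(X=5 | X≥2) = P(X=5) / P(X≥2).
P(X=5) = C(10,5)·0.282^5·0.718^5 = 0.0857567
P(X≥2) = 1 − 0.0364120 − 0.1430109 = 0.8205771
Ratio = 0.0857567 / 0.8205771 = 0.1045078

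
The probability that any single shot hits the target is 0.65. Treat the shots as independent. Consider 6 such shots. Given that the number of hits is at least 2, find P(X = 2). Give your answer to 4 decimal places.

0.0973

X ~ Binomial(6, 0.65). Want P(X=2 | X≥2) = P(X=2) / P(X≥2).
P(X=2) = C(6,2)·0.65^2·0.35^4 = 0.095102
P(X≥2) = 1 − 0.001838 − 0.020484 = 0.977678
Ratio = 0.095102 / 0.977678 = 0.097273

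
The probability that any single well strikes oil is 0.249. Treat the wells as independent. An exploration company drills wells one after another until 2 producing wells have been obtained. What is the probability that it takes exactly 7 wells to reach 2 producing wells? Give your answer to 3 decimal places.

Y = trial on which the second success occurs; negative binomial, r=2, p=0.249.
P(Y=7) = C(6,1) · p^2 · (1−p)^5
= 6 · 0.062001 · 0.23889 = 0.08887

0.089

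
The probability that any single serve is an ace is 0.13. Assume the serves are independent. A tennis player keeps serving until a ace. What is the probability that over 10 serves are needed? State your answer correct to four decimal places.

0.2484

Y = number of serves to the first success; geometric, p = 0.13.
P(Y > 10) = P(first 10 all fail) = (1−p)^10 = 0.248423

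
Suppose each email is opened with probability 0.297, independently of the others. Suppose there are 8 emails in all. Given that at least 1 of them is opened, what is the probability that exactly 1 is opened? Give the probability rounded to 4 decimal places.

0.2144

X ~ Binomial(8, 0.297). Want P(X=1 | X≥1) = P(X=1) / P(X≥1).
P(X=1) = C(8,1)·0.297^1·0.703^7 = 0.201620
P(X≥1) = 1 − 0.059654 = 0.940346
Ratio = 0.201620 / 0.940346 = 0.214411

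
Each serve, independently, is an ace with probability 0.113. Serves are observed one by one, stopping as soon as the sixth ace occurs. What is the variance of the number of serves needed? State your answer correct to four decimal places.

416.7907

Y = total serves until the sixth success; negative binomial with r=6, p=0.113.
Var(Y) = r(1−p)/p² = 6·0.887 / 0.113² = 416.790665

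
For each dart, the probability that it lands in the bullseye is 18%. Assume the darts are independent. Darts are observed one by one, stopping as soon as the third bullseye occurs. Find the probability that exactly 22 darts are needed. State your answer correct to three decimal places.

Y = trial on which the third success occurs; negative binomial, r=3, p=0.18.
P(Y=22) = C(21,2) · p^3 · (1−p)^19
= 210 · 0.005832 · 0.023039 = 0.02822

0.028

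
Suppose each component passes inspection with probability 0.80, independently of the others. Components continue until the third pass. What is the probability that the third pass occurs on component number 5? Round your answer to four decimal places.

0.1229

Y = trial on which the third success occurs; negative binomial, r=3, p=0.80.
P(Y=5) = C(4,2) · p^3 · (1−p)^2
= 6 · 0.512 · 0.04 = 0.122880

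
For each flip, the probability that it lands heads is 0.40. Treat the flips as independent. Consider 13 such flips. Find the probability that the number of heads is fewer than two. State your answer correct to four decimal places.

0.0126

X ~ Binomial(13, 0.40); P(X ≤ 1) = Σ C(13,k) p^k (1−p)^(13−k) over k:
  k=0: C(13,0)·0.40^0·0.60^13 = 0.001306
  k=1: C(13,1)·0.40^1·0.60^12 = 0.011319
Total = 0.012625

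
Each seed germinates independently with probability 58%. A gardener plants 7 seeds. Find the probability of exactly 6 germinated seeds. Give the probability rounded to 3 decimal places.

0.112

X ~ Binomial(n=7, p=0.58).
P(X=6) = C(7,6) · p^6 · (1−p)^1
= 7 · 0.038069 · 0.42 = 0.11192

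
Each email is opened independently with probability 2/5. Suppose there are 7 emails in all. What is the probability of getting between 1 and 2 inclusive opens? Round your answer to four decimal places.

0.3919

X ~ Binomial(7, 0.40); P(1 ≤ X ≤ 2) = Σ C(7,k) p^k (1−p)^(7−k) over k:
  k=1: C(7,1)·0.40^1·0.60^6 = 0.130637
  k=2: C(7,2)·0.40^2·0.60^5 = 0.261274
Total = 0.391910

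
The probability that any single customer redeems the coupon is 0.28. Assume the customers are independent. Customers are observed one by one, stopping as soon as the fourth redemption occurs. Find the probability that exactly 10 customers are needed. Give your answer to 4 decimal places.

0.0719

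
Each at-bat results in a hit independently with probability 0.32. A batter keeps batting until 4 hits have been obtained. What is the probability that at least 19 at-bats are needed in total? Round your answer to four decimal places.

0.1241

Needing more than 18 at-bats ⇔ fewer than 4 successes in the first 18. With X ~ Binomial(18, 0.32), P(Y > 18) = P(X ≤ 3).
  k=0: C(18,0)·0.32^0·0.68^18 = 0.000966
  k=1: C(18,1)·0.32^1·0.68^17 = 0.008186
  k=2: C(18,2)·0.32^2·0.68^16 = 0.032744
  k=3: C(18,3)·0.32^3·0.68^15 = 0.082181
P(X ≤ 3) = 0.124078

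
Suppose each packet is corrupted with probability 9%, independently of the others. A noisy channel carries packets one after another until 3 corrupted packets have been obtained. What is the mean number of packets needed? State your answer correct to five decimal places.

Y = total packets until the third success; negative binomial with r=3, p=0.09.
E[Y] = r / p = 3 / 0.09 = 33.3333333

33.33333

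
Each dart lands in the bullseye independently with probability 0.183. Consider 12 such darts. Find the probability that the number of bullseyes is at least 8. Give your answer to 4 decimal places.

X ~ Binomial(12, 0.183); P(X ≥ 8) = Σ C(12,k) p^k (1−p)^(12−k) over k:
  k=8: C(12,8)·0.183^8·0.817^4 = 0.000277
  k=9: C(12,9)·0.183^9·0.817^3 = 0.000028
  k=10: C(12,10)·0.183^10·0.817^2 = 0.000002
  k=11: C(12,11)·0.183^11·0.817^1 = 0.000000
  k=12: C(12,12)·0.183^12·0.817^0 = 0.000000
Total = 0.000307

0.0003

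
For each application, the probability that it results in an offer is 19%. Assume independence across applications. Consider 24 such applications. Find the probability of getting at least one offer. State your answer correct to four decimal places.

0.9936

P(at least one) = 1 − P(none) = 1 − (1 − 0.19)^24
= 1 − 0.006363 = 0.993637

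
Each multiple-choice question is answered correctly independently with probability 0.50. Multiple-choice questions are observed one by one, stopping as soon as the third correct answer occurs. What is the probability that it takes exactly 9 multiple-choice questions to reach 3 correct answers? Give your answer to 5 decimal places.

0.05469

Y = trial on which the third success occurs; negative binomial, r=3, p=0.50.
P(Y=9) = C(8,2) · p^3 · (1−p)^6
= 28 · 0.125 · 0.015625 = 0.0546875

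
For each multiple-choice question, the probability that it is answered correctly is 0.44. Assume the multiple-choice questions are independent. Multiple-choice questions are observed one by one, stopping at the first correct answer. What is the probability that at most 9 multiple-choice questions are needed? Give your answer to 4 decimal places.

0.9946

Y = number of multiple-choice questions to the first success; geometric, p = 0.44.
P(Y ≤ 9) = 1 − (1−p)^9 = 1 − 0.005416 = 0.994584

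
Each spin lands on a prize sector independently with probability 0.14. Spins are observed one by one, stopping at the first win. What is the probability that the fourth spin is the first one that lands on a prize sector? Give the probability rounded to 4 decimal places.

Geometric (trials to first success), p = 0.14.
P(Y = 4) = (1−p)^3 · p = 0.63606 · 0.14 = 0.089048

0.0890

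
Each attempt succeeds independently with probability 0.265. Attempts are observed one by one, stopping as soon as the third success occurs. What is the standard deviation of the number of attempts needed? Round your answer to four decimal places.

5.6035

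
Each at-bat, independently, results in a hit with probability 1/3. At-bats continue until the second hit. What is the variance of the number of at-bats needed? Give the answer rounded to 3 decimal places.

12.000

Y = total at-bats until the second success; negative binomial with r=2, p=0.333333.
Var(Y) = r(1−p)/p² = 2·0.666667 / 0.333333² = 12.00000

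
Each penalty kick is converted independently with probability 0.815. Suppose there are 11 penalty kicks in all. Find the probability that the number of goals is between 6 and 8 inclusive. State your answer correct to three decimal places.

0.325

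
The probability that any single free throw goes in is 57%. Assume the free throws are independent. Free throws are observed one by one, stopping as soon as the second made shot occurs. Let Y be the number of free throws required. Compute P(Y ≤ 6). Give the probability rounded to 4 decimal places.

Finishing within 6 free throws ⇔ at least 2 successes in the first 6. With X ~ Binomial(6, 0.57), P(Y ≤ 6) = 1 − P(X ≤ 1).
  k=0: C(6,0)·0.57^0·0.43^6 = 0.006321
  k=1: C(6,1)·0.57^1·0.43^5 = 0.050277
1 − 0.056598 = 0.943402

0.9434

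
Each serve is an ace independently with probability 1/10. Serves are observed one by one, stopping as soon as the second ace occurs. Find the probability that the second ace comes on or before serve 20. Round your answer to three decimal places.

0.608

Finishing within 20 serves ⇔ at least 2 successes in the first 20. With X ~ Binomial(20, 0.10), P(Y ≤ 20) = 1 − P(X ≤ 1).
  k=0: C(20,0)·0.10^0·0.90^20 = 0.12158
  k=1: C(20,1)·0.10^1·0.90^19 = 0.27017
1 − 0.39175 = 0.60825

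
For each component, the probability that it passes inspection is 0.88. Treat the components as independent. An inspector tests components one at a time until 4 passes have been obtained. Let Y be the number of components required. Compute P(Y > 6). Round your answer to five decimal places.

0.02609

Needing more than 6 components ⇔ fewer than 4 successes in the first 6. With X ~ Binomial(6, 0.88), P(Y > 6) = P(X ≤ 3).
  k=0: C(6,0)·0.88^0·0.12^6 = 0.0000030
  k=1: C(6,1)·0.88^1·0.12^5 = 0.0001314
  k=2: C(6,2)·0.88^2·0.12^4 = 0.0024087
  k=3: C(6,3)·0.88^3·0.12^3 = 0.0235517
P(X ≤ 3) = 0.0260947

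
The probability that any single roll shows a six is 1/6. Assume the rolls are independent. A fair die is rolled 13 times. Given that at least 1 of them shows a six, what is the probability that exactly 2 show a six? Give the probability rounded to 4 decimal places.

X ~ Binomial(13, 0.166667). Want P(X=2 | X≥1) = P(X=2) / P(X≥1).
P(X=2) = C(13,2)·0.166667^2·0.833333^11 = 0.291607
P(X≥1) = 1 − 0.093464 = 0.906536
Ratio = 0.291607 / 0.906536 = 0.321672

0.3217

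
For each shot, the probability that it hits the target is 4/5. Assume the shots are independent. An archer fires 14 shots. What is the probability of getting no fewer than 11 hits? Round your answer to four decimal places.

0.6982

X ~ Binomial(14, 0.80); P(X ≥ 11) = Σ C(14,k) p^k (1−p)^(14−k) over k:
  k=11: C(14,11)·0.80^11·0.20^3 = 0.250139
  k=12: C(14,12)·0.80^12·0.20^2 = 0.250139
  k=13: C(14,13)·0.80^13·0.20^1 = 0.153932
  k=14: C(14,14)·0.80^14·0.20^0 = 0.043980
Total = 0.698190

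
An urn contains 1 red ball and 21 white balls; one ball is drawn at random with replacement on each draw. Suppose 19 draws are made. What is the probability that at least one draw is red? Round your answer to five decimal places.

P(at least one) = 1 − P(none) = 1 − (1 − 0.045455)^19
= 1 − 0.4131765 = 0.5868235

0.58682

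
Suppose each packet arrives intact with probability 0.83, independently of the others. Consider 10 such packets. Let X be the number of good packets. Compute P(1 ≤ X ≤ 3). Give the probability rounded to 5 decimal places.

X ~ Binomial(10, 0.83); P(1 ≤ X ≤ 3) = Σ C(10,k) p^k (1−p)^(10−k) over k:
  k=1: C(10,1)·0.83^1·0.17^9 = 0.0000010
  k=2: C(10,2)·0.83^2·0.17^8 = 0.0000216
  k=3: C(10,3)·0.83^3·0.17^7 = 0.0002816
Total = 0.0003042

0.00030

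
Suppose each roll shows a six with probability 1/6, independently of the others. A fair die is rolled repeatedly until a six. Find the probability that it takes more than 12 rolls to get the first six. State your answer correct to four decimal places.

Y = number of rolls to the first success; geometric, p = 0.166667.
P(Y > 12) = P(first 12 all fail) = (1−p)^12 = 0.112157

0.1122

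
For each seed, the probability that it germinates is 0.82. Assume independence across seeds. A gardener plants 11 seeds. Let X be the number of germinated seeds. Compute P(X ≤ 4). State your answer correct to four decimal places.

X ~ Binomial(11, 0.82); P(X ≤ 4) = Σ C(11,k) p^k (1−p)^(11−k) over k:
  k=0: C(11,0)·0.82^0·0.18^11 = 0.000000
  k=1: C(11,1)·0.82^1·0.18^10 = 0.000000
  k=2: C(11,2)·0.82^2·0.18^9 = 0.000007
  k=3: C(11,3)·0.82^3·0.18^8 = 0.000100
  k=4: C(11,4)·0.82^4·0.18^7 = 0.000913
Total = 0.001021

0.0010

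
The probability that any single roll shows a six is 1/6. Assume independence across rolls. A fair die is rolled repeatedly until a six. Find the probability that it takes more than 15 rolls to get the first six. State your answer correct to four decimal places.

0.0649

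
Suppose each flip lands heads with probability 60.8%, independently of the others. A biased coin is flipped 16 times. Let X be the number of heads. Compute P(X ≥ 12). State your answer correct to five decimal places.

0.18334

X ~ Binomial(16, 0.608); P(X ≥ 12) = Σ C(16,k) p^k (1−p)^(16−k) over k:
  k=12: C(16,12)·0.608^12·0.392^4 = 0.1096626
  k=13: C(16,13)·0.608^13·0.392^3 = 0.0523351
  k=14: C(16,14)·0.608^14·0.392^2 = 0.0173942
  k=15: C(16,15)·0.608^15·0.392^1 = 0.0035972
  k=16: C(16,16)·0.608^16·0.392^0 = 0.0003487
Total = 0.1833377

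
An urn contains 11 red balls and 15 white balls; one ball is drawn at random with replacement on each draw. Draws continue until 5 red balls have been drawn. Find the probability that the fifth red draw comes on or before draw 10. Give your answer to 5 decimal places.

Finishing within 10 draws ⇔ at least 5 successes in the first 10. With X ~ Binomial(10, 0.423077), P(Y ≤ 10) = 1 − P(X ≤ 4).
  k=0: C(10,0)·0.423077^0·0.576923^10 = 0.0040849
  k=1: C(10,1)·0.423077^1·0.576923^9 = 0.0299558
  k=2: C(10,2)·0.423077^2·0.576923^8 = 0.0988541
  k=3: C(10,3)·0.423077^3·0.576923^7 = 0.1933146
  k=4: C(10,4)·0.423077^4·0.576923^6 = 0.2480871
1 − 0.5742964 = 0.4257036

0.42570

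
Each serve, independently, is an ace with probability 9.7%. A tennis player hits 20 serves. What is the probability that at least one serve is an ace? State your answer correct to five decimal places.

P(at least one) = 1 − P(none) = 1 − (1 − 0.097)^20
= 1 − 0.1299436 = 0.8700564

0.87006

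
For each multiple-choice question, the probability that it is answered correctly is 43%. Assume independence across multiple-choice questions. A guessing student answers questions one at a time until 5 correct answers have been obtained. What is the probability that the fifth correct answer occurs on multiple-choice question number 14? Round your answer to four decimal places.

Y = trial on which the fifth success occurs; negative binomial, r=5, p=0.43.
P(Y=14) = C(13,4) · p^5 · (1−p)^9
= 715 · 0.014701 · 0.0063515 = 0.066761

0.0668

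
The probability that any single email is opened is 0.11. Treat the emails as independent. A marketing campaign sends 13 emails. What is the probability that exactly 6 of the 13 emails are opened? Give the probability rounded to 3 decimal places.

0.001

X ~ Binomial(n=13, p=0.11).
P(X=6) = C(13,6) · p^6 · (1−p)^7
= 1716 · 1.7716e-06 · 0.44231 = 0.00134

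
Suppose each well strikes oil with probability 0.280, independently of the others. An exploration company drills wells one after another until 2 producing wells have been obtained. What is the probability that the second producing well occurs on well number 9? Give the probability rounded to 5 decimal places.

0.06291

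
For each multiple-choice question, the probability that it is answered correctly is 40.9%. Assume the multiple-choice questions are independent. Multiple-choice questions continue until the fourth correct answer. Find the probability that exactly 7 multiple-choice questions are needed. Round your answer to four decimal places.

Y = trial on which the fourth success occurs; negative binomial, r=4, p=0.409.
P(Y=7) = C(6,3) · p^4 · (1−p)^3
= 20 · 0.027983 · 0.20643 = 0.115528

0.1155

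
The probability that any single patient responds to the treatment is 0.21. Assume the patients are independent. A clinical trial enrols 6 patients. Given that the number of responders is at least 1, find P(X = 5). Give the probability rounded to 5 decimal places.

0.00256

X ~ Binomial(6, 0.21). Want P(X=5 | X≥1) = P(X=5) / P(X≥1).
P(X=5) = C(6,5)·0.21^5·0.79^1 = 0.0019359
P(X≥1) = 1 − 0.2430875 = 0.7569125
Ratio = 0.0019359 / 0.7569125 = 0.0025576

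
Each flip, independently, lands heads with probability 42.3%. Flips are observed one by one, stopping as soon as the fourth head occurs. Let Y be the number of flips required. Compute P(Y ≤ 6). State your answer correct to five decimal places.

0.21250

Finishing within 6 flips ⇔ at least 4 successes in the first 6. With X ~ Binomial(6, 0.423), P(Y ≤ 6) = 1 − P(X ≤ 3).
  k=0: C(6,0)·0.423^0·0.577^6 = 0.0369024
  k=1: C(6,1)·0.423^1·0.577^5 = 0.1623195
  k=2: C(6,2)·0.423^2·0.577^4 = 0.2974920
  k=3: C(6,3)·0.423^3·0.577^3 = 0.2907894
1 − 0.7875033 = 0.2124967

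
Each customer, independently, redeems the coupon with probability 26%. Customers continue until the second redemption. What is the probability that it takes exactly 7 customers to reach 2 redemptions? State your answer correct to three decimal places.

0.090

Y = trial on which the second success occurs; negative binomial, r=2, p=0.26.
P(Y=7) = C(6,1) · p^2 · (1−p)^5
= 6 · 0.0676 · 0.2219 = 0.09000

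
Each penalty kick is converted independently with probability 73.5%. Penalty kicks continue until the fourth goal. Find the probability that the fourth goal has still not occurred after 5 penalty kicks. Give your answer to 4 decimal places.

0.3988

Needing more than 5 penalty kicks ⇔ fewer than 4 successes in the first 5. With X ~ Binomial(5, 0.735), P(Y > 5) = P(X ≤ 3).
  k=0: C(5,0)·0.735^0·0.265^5 = 0.001307
  k=1: C(5,1)·0.735^1·0.265^4 = 0.018123
  k=2: C(5,2)·0.735^2·0.265^3 = 0.100534
  k=3: C(5,3)·0.735^3·0.265^2 = 0.278839
P(X ≤ 3) = 0.398803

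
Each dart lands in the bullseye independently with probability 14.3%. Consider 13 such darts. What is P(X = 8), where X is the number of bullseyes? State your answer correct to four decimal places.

0.0001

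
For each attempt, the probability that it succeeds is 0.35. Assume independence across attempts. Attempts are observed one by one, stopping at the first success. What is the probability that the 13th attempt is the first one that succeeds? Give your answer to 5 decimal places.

Geometric (trials to first success), p = 0.35.
P(Y = 13) = (1−p)^12 · p = 0.005688 · 0.35 = 0.0019908

0.00199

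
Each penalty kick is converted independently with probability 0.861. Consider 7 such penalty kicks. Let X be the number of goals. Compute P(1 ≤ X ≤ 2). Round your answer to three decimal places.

0.001

X ~ Binomial(7, 0.861); P(1 ≤ X ≤ 2) = Σ C(7,k) p^k (1−p)^(7−k) over k:
  k=1: C(7,1)·0.861^1·0.139^6 = 0.00004
  k=2: C(7,2)·0.861^2·0.139^5 = 0.00081
Total = 0.00085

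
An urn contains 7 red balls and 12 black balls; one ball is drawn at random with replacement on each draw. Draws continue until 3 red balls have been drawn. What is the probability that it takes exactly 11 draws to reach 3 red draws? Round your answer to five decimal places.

Y = trial on which the third success occurs; negative binomial, r=3, p=0.368421.
P(Y=11) = C(10,2) · p^3 · (1−p)^8
= 45 · 0.050007 · 0.025318 = 0.0569727

0.05697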